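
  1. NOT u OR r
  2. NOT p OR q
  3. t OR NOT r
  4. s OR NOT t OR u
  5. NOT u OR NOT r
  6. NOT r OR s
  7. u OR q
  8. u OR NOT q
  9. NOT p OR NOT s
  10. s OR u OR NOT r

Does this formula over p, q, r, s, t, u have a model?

Branch on u: set u = false.
The clause (q) is unit, so q = true.
That conflicts with the unit clause (NOT q).
That branch fails; take u = true instead.
The clause (r) is unit, so r = true.
That conflicts with the unit clause (NOT r).
Both values of u lead to a conflict.
No assignment satisfies every clause.

No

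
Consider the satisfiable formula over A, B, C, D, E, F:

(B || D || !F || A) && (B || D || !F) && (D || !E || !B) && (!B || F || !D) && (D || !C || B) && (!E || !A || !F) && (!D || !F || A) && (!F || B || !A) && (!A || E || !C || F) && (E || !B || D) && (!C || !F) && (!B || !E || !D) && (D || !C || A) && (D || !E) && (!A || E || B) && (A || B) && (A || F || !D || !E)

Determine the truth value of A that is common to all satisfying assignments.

Suppose A = false.
From the singleton clause (B), B = true.
Try D = true.
From the singleton clause (F), F = true.
That conflicts with the unit clause (!F).
Backtrack on D: now try D = false.
From the singleton clause (!E), E = false.
That conflicts with the unit clause (E).
Either choice for D ends in contradiction.
So every satisfying assignment has A = True.

True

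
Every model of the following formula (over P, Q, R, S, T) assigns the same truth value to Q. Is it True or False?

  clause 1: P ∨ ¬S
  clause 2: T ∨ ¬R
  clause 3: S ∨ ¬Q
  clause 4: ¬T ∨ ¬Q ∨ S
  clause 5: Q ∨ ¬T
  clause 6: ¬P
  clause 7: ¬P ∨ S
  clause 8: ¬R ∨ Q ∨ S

False

Suppose Q = True.
From the singleton clause (S), S = True.
From the singleton clause (P), P = True.
But (¬P) is also a unit clause — contradiction.
So every satisfying assignment has Q = False.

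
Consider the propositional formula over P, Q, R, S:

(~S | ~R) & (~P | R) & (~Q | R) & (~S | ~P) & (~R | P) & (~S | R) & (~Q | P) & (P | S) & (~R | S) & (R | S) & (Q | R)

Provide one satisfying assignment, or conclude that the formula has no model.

UNSATISFIABLE

Suppose S = 0.
From the singleton clause (P), P = 1.
From the singleton clause (R), R = 1.
But (~R) is also a unit clause — contradiction.
So S must be the other value — set S = 1.
From the singleton clause (~R), R = 0.
But (R) is also a unit clause — contradiction.
Both values of S lead to a conflict.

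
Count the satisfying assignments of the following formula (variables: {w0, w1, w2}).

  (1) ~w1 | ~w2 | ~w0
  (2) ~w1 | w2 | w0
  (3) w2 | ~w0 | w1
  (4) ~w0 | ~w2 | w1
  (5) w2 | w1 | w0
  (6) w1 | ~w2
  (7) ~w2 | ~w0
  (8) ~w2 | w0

There are 2^3 = 8 truth assignments over (w0, w1, w2).
Check each against the 8 clauses (columns in the order w0, w1, w2):
  F F F  ✗ fails (w2 | w1 | w0)
  F F T  ✗ fails (w1 | ~w2)
  F T F  ✗ fails (~w1 | w2 | w0)
  F T T  ✗ fails (~w2 | w0)
  T F F  ✗ fails (w2 | ~w0 | w1)
  T F T  ✗ fails (~w0 | ~w2 | w1)
  T T F  ✓ satisfies all
  T T T  ✗ fails (~w1 | ~w2 | ~w0)
1 of the 8 rows is a model.

1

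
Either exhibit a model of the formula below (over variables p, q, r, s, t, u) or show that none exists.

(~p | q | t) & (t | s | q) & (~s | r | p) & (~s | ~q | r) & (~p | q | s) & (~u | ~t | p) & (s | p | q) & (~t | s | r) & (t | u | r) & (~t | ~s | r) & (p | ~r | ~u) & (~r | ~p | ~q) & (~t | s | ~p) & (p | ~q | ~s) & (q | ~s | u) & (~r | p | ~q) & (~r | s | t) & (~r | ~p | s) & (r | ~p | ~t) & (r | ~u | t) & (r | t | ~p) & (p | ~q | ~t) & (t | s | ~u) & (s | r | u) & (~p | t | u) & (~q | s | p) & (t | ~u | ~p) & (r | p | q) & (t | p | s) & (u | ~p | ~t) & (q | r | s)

p: 1, q: 0, r: 1, s: 1, t: 1, u: 1

Case p = 1:
Case q = 0:
Unit clause (t) forces t = 1.
Unit clause (s) forces s = 1.
Unit clause (r) forces r = 1.
Unit clause (u) forces u = 1.
Every clause now holds.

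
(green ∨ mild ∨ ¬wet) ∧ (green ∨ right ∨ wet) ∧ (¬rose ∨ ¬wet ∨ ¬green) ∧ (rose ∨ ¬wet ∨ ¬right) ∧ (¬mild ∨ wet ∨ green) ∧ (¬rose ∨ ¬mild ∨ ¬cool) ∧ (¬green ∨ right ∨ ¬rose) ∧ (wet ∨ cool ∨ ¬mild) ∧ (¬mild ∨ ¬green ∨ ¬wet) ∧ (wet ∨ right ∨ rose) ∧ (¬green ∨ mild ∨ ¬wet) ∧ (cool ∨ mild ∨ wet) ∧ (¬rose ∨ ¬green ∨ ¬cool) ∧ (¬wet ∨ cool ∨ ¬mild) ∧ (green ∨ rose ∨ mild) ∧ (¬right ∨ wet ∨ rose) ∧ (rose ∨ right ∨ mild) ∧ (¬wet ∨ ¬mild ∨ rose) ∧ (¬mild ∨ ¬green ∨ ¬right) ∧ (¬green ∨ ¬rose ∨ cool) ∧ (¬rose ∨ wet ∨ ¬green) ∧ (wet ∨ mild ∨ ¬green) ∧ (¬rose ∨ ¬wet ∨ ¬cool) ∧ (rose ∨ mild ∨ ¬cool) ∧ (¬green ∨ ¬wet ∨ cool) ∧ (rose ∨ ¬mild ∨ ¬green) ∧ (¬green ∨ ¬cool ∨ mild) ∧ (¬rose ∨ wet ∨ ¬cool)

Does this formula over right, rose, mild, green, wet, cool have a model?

Unsatisfiable

Suppose green = True.
Suppose rose = False.
From the singleton clause (¬mild), mild = False.
From the singleton clause (¬wet), wet = False.
That conflicts with the unit clause (wet).
Undo rose and try rose = True.
From the singleton clause (¬wet), wet = False.
That conflicts with the unit clause (wet).
Both values of rose lead to a conflict.
Undo green and try green = False.
Suppose mild = True.
From the singleton clause (wet), wet = True.
From the singleton clause (cool), cool = True.
From the singleton clause (¬rose), rose = False.
That conflicts with the unit clause (rose).
Undo mild and try mild = False.
From the singleton clause (¬wet), wet = False.
From the singleton clause (right), right = True.
From the singleton clause (cool), cool = True.
From the singleton clause (rose), rose = True.
That conflicts with the unit clause (¬rose).
Both values of mild lead to a conflict.
Both values of green lead to a conflict.
No assignment satisfies every clause.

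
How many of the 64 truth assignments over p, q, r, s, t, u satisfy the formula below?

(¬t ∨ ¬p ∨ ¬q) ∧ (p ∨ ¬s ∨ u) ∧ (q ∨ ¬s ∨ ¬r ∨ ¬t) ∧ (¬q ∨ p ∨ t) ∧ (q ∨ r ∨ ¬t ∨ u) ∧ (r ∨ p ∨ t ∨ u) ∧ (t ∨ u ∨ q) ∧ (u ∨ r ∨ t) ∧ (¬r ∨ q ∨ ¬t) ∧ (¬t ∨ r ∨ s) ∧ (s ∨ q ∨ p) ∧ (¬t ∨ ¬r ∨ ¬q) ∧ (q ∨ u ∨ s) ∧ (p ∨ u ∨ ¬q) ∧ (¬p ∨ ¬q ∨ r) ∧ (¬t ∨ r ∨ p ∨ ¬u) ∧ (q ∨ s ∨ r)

There are 2^6 = 64 truth assignments over (p, q, r, s, t, u).
Split on p. With p = True, the clauses containing p are satisfied and ¬p drops from the rest; 8 of the 2^5 = 32 assignments to the other variables satisfy what remains.
With p = False, by the same count on the reduced clause set, 2 assignments work.
Total: 8 + 2 = 10.

10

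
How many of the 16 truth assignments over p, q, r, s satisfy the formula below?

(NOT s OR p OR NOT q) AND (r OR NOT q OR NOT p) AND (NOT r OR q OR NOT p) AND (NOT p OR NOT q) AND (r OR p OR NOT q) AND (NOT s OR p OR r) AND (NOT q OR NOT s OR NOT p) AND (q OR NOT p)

There are 2^4 = 16 truth assignments over (p, q, r, s).
Split on r. With r = true, the clauses containing r are satisfied and NOT r drops from the rest; 3 of the 2^3 = 8 assignments to the other variables satisfy what remains.
With r = false, by the same count on the reduced clause set, 1 assignment works.
Total: 3 + 1 = 4.

4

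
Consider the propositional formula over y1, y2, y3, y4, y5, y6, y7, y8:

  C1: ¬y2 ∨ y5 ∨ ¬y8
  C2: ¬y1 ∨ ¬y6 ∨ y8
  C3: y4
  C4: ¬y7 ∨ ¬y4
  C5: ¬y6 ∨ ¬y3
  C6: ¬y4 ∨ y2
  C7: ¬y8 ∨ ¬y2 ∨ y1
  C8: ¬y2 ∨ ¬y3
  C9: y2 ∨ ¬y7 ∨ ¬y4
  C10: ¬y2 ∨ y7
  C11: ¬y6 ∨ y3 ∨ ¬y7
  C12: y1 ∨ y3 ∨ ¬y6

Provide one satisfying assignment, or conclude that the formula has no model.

From the singleton clause (y4), y4 = True.
From the singleton clause (¬y7), y7 = False.
From the singleton clause (y2), y2 = True.
But (¬y2) is also a unit clause — contradiction.

UNSATISFIABLE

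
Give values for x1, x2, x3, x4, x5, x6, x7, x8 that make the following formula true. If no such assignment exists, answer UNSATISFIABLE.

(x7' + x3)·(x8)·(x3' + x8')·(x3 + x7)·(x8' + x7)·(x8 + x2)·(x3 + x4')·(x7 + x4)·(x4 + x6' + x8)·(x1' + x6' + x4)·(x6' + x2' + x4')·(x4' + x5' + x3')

UNSATISFIABLE

From the singleton clause (x8), x8 = 1.
From the singleton clause (x3'), x3 = 0.
From the singleton clause (x7'), x7 = 0.
Now (x7) is unsatisfied and unit — conflict.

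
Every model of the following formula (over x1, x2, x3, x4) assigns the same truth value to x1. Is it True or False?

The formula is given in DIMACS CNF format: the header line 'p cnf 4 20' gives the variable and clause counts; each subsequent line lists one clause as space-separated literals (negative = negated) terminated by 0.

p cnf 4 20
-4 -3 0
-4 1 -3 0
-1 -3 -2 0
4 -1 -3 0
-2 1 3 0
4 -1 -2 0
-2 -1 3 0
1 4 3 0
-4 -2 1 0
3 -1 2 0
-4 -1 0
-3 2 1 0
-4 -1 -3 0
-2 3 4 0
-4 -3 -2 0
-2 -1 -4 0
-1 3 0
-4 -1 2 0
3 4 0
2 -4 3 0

Suppose x1 = True.
The clause (¬x4) is unit, so x4 = False.
The clause (¬x3) is unit, so x3 = False.
But (x3) is also a unit clause — contradiction.
So every satisfying assignment has x1 = False.

False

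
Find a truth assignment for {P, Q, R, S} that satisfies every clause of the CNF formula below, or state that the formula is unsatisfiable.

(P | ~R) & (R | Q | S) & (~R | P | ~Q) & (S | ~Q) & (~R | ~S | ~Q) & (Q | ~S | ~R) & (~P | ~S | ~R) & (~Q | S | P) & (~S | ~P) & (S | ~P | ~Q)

P=0; Q=1; R=0; S=1

Branch on P: set P = 0.
From the singleton clause (~R), R = 0.
Branch on Q: set Q = 1.
From the singleton clause (S), S = 1.
This assignment satisfies each clause.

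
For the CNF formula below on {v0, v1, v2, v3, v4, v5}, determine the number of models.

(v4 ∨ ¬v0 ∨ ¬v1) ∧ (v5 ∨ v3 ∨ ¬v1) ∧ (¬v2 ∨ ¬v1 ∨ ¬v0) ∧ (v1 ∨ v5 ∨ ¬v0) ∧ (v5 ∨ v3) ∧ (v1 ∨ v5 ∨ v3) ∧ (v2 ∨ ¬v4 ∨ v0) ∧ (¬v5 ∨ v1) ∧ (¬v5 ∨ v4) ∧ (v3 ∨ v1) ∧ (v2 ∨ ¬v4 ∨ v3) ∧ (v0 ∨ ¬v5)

There are 2^6 = 64 truth assignments over (v0, v1, v2, v3, v4, v5).
Split on v5. With v5 = True, the clauses containing v5 are satisfied and ¬v5 drops from the rest; 1 of the 2^5 = 32 assignments to the other variables satisfy what remains.
With v5 = False, by the same count on the reduced clause set, 7 assignments work.
(One model: v0=F, v1=F, v2=F, v3=T, v4=F, v5=F.)
Total: 1 + 7 = 8.

8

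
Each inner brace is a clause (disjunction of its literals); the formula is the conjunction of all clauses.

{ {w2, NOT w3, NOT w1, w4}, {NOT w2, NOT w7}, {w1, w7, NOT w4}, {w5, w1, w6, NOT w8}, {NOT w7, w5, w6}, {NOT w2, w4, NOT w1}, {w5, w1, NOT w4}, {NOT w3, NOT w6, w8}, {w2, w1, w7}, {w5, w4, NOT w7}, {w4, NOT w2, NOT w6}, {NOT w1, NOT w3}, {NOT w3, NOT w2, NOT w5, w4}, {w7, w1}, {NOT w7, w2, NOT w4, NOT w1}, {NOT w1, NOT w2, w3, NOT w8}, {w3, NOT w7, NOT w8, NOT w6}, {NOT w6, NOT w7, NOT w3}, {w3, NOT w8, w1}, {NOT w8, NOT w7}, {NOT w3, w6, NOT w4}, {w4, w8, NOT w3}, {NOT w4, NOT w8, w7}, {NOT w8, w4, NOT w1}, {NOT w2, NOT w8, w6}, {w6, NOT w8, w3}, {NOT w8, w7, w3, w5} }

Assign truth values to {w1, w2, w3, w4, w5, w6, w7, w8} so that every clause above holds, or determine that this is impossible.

Suppose w2 = false.
Suppose w1 = false.
(w7) alone gives w7 = true.
(NOT w8) alone gives w8 = false.
Suppose w5 = true.
Suppose w3 = false.
Every clause is now satisfied; w4, w6 are unconstrained.

w1=false, w2=false, w3=false, w4=true, w5=true, w6=false, w7=true, w8=false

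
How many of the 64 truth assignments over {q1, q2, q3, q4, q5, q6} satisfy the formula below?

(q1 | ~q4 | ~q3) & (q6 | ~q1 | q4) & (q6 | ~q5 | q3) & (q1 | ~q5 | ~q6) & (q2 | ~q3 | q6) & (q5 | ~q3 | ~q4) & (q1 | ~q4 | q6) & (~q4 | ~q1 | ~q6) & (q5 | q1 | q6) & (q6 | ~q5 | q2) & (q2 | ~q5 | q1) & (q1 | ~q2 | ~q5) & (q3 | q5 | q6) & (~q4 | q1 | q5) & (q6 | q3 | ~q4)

13

There are 2^6 = 64 truth assignments over (q1, q2, q3, q4, q5, q6).
Split on q4. With q4 = 1, the clauses containing q4 are satisfied and ~q4 drops from the rest; 1 of the 2^5 = 32 assignments to the other variables satisfy what remains.
With q4 = 0, by the same count on the reduced clause set, 12 assignments work.
(One model: q1=F, q2=F, q3=F, q4=F, q5=F, q6=T.)
Total: 1 + 12 = 13.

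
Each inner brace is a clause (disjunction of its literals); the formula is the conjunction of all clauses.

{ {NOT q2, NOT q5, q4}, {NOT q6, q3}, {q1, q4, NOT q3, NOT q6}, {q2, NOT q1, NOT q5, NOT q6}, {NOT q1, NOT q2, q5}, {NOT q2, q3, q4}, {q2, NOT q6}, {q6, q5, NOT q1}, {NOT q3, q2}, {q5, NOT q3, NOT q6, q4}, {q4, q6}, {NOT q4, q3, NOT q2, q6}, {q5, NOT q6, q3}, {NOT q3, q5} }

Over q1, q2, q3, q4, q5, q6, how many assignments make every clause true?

There are 2^6 = 64 truth assignments over (q1, q2, q3, q4, q5, q6).
Split on q3. With q3 = true, the clauses containing q3 are satisfied and NOT q3 drops from the rest; 4 of the 2^5 = 32 assignments to the other variables satisfy what remains.
With q3 = false, by the same count on the reduced clause set, 3 assignments work.
(One model: q1=F, q2=F, q3=F, q4=T, q5=F, q6=F.)
Total: 4 + 3 = 7.

7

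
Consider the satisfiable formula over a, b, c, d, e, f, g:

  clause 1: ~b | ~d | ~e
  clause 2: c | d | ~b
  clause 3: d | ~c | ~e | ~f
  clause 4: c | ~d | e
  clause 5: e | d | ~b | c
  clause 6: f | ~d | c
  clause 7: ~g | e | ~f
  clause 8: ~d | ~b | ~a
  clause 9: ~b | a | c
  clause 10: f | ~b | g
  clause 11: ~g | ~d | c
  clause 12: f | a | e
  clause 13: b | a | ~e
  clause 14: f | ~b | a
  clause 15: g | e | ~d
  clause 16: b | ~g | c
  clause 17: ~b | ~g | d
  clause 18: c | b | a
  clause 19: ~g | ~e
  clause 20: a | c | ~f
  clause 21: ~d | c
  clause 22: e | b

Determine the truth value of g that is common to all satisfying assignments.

False

Suppose g = 1.
Unit clause (~e) forces e = 0.
Unit clause (~f) forces f = 0.
Unit clause (a) forces a = 1.
Unit clause (b) forces b = 1.
Unit clause (~d) forces d = 0.
That conflicts with the unit clause (d).
So every satisfying assignment has g = False.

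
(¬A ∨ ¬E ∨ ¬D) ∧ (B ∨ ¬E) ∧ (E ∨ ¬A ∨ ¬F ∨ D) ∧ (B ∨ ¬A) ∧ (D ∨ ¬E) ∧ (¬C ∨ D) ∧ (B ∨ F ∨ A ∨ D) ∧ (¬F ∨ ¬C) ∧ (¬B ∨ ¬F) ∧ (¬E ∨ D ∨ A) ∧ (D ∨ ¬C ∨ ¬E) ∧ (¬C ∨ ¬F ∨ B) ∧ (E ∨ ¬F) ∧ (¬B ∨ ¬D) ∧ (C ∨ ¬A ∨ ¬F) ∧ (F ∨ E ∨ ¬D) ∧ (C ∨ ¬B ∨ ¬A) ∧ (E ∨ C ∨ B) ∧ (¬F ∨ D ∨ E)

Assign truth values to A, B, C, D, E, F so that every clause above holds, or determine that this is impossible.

Suppose B = True.
The clause (¬F) is unit, so F = False.
The clause (¬D) is unit, so D = False.
The clause (¬E) is unit, so E = False.
The clause (¬C) is unit, so C = False.
The clause (¬A) is unit, so A = False.
This assignment satisfies each clause.

A=False,  B=True,  C=False,  D=False,  E=False,  F=False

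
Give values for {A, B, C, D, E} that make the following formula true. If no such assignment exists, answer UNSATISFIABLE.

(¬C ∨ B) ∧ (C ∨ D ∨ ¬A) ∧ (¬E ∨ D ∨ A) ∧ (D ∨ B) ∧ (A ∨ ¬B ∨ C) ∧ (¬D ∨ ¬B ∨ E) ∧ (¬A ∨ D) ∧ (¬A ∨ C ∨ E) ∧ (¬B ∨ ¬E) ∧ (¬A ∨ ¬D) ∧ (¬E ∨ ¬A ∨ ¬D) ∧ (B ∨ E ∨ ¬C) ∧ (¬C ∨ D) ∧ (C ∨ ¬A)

A: False; B: False; C: False; D: True; E: True

Suppose C = False.
From the singleton clause (¬A), A = False.
From the singleton clause (¬B), B = False.
From the singleton clause (D), D = True.
No clause remains; E is free.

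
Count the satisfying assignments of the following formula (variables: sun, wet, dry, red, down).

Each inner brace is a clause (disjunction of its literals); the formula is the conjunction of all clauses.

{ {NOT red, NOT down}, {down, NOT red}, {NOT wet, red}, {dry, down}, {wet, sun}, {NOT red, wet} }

There are 2^5 = 32 truth assignments over (sun, wet, dry, red, down).
Split on down. With down = true, the clauses containing down are satisfied and NOT down drops from the rest; 2 of the 2^4 = 16 assignments to the other variables satisfy what remains.
With down = false, by the same count on the reduced clause set, 1 assignment works.
Total: 2 + 1 = 3.

3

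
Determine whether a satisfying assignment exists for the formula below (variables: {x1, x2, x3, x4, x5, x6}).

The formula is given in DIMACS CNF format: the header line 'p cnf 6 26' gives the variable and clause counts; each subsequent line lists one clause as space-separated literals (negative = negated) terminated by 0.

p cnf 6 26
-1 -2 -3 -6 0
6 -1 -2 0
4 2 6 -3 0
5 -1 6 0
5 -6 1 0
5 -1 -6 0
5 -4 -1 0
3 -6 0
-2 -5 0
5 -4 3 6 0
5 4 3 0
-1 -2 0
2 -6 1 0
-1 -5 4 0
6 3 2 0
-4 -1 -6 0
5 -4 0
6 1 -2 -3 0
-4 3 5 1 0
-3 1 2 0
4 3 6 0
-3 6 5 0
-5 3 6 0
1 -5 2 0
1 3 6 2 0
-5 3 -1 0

Yes, satisfiable

Case x3 = True:
Case x2 = False:
(x1) alone gives x1 = True.
Case x4 = True:
(x5) alone gives x5 = True.
(¬x6) alone gives x6 = False.
All clauses are satisfied.
A satisfying assignment: x1: True,  x2: False,  x3: True,  x4: True,  x5: True,  x6: False.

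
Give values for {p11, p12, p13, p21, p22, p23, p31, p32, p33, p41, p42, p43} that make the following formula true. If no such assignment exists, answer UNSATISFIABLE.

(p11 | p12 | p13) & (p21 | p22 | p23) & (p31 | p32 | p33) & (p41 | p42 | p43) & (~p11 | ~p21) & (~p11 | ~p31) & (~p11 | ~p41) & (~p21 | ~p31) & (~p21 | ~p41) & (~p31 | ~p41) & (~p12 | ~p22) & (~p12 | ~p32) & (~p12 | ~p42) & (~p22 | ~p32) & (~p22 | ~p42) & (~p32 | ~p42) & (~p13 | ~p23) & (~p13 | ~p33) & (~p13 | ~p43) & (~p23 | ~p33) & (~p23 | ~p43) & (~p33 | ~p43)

UNSATISFIABLE

Case p11 = 0:
Case p12 = 1:
From the singleton clause (~p22), p22 = 0.
From the singleton clause (~p32), p32 = 0.
From the singleton clause (~p42), p42 = 0.
Case p21 = 1:
From the singleton clause (~p31), p31 = 0.
From the singleton clause (p33), p33 = 1.
From the singleton clause (~p41), p41 = 0.
From the singleton clause (p43), p43 = 1.
Now (~p43) is unsatisfied and unit — conflict.
So p21 must be the other value — set p21 = 0.
From the singleton clause (p23), p23 = 1.
From the singleton clause (~p13), p13 = 0.
From the singleton clause (~p33), p33 = 0.
From the singleton clause (p31), p31 = 1.
From the singleton clause (~p41), p41 = 0.
From the singleton clause (p43), p43 = 1.
Now (~p43) is unsatisfied and unit — conflict.
Both values of p21 lead to a conflict.
So p12 must be the other value — set p12 = 0.
From the singleton clause (p13), p13 = 1.
From the singleton clause (~p23), p23 = 0.
From the singleton clause (~p33), p33 = 0.
From the singleton clause (~p43), p43 = 0.
Case p21 = 1:
From the singleton clause (~p31), p31 = 0.
From the singleton clause (p32), p32 = 1.
From the singleton clause (~p41), p41 = 0.
From the singleton clause (p42), p42 = 1.
Now (~p42) is unsatisfied and unit — conflict.
So p21 must be the other value — set p21 = 0.
From the singleton clause (p22), p22 = 1.
From the singleton clause (~p32), p32 = 0.
From the singleton clause (p31), p31 = 1.
From the singleton clause (~p41), p41 = 0.
From the singleton clause (p42), p42 = 1.
Now (~p42) is unsatisfied and unit — conflict.
Both values of p21 lead to a conflict.
Both values of p12 lead to a conflict.
So p11 must be the other value — set p11 = 1.
From the singleton clause (~p21), p21 = 0.
From the singleton clause (~p31), p31 = 0.
From the singleton clause (~p41), p41 = 0.
Case p22 = 1:
From the singleton clause (~p12), p12 = 0.
From the singleton clause (~p32), p32 = 0.
From the singleton clause (p33), p33 = 1.
From the singleton clause (~p42), p42 = 0.
From the singleton clause (p43), p43 = 1.
Now (~p43) is unsatisfied and unit — conflict.
So p22 must be the other value — set p22 = 0.
From the singleton clause (p23), p23 = 1.
From the singleton clause (~p13), p13 = 0.
From the singleton clause (~p33), p33 = 0.
From the singleton clause (p32), p32 = 1.
From the singleton clause (~p12), p12 = 0.
From the singleton clause (~p42), p42 = 0.
From the singleton clause (p43), p43 = 1.
Now (~p43) is unsatisfied and unit — conflict.
Both values of p22 lead to a conflict.
Both values of p11 lead to a conflict.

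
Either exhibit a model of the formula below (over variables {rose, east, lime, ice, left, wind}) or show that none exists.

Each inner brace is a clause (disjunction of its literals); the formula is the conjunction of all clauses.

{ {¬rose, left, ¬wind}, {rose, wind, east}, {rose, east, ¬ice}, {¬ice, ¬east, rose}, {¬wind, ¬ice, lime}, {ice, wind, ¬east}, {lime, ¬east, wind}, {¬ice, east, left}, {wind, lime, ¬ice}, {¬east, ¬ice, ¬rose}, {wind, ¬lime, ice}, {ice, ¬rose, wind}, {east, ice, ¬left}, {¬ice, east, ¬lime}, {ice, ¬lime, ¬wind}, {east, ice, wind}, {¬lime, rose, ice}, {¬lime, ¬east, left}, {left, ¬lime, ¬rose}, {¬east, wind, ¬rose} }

rose: True, east: True, lime: False, ice: False, left: True, wind: True

Case rose = True:
Case left = True:
Case east = True:
Unit clause (¬ice) forces ice = False.
Unit clause (wind) forces wind = True.
Unit clause (¬lime) forces lime = False.
Every clause now holds.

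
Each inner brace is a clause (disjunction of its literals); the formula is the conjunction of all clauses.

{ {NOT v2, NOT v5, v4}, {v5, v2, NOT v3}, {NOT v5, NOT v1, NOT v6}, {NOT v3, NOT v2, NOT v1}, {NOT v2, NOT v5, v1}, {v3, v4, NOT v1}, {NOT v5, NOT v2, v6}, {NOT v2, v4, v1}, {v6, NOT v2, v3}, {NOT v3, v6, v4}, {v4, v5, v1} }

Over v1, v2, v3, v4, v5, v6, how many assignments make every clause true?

17

There are 2^6 = 64 truth assignments over (v1, v2, v3, v4, v5, v6).
Split on v4. With v4 = true, the clauses containing v4 are satisfied and NOT v4 drops from the rest; 14 of the 2^5 = 32 assignments to the other variables satisfy what remains.
With v4 = false, by the same count on the reduced clause set, 3 assignments work.
Total: 14 + 3 = 17.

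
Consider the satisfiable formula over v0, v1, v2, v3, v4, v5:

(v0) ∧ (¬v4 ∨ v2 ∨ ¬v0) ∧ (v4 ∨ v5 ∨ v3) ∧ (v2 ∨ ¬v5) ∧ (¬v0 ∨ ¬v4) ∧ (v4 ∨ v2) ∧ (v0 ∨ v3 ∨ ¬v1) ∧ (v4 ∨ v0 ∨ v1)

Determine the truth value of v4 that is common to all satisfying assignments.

Suppose v4 = True.
Unit clause (v0) forces v0 = True.
That conflicts with the unit clause (¬v0).
So every satisfying assignment has v4 = False.

False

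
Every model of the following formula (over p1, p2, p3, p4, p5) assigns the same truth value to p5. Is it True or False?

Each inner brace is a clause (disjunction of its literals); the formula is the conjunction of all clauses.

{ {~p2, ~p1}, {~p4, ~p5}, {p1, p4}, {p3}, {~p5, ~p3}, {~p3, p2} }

Suppose p5 = 1.
The clause (~p4) is unit, so p4 = 0.
The clause (p1) is unit, so p1 = 1.
The clause (~p2) is unit, so p2 = 0.
The clause (p3) is unit, so p3 = 1.
But (~p3) is also a unit clause — contradiction.
So every satisfying assignment has p5 = False.

False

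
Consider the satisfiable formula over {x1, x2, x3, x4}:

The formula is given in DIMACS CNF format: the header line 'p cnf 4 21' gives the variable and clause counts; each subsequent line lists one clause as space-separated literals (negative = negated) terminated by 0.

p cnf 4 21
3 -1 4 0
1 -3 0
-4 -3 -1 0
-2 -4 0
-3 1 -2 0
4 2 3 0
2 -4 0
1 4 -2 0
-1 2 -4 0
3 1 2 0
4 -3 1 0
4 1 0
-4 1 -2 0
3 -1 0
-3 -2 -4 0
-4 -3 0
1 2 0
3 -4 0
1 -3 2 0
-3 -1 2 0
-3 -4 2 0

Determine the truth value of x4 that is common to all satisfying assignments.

False

Suppose x4 = True.
Unit clause (¬x2) forces x2 = False.
Now (x2) is unsatisfied and unit — conflict.
So every satisfying assignment has x4 = False.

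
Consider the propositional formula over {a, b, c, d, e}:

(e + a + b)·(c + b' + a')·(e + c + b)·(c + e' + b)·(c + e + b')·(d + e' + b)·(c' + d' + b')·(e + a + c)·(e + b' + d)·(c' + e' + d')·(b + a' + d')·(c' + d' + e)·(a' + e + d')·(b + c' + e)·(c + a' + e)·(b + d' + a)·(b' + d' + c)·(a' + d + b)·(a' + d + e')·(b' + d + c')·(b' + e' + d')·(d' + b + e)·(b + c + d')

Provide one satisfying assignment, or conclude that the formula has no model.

a: 0; b: 1; c: 0; d: 0; e: 1

Suppose e = 1.
Suppose c = 0.
From the singleton clause (b), b = 1.
From the singleton clause (a'), a = 0.
From the singleton clause (d'), d = 0.
This assignment satisfies each clause.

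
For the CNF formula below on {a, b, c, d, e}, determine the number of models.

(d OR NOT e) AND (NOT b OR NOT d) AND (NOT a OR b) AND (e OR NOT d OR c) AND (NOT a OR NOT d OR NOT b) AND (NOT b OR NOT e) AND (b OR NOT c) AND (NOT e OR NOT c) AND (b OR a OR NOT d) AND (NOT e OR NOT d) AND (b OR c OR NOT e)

There are 2^5 = 32 truth assignments over (a, b, c, d, e).
Split on a. With a = true, the clauses containing a are satisfied and NOT a drops from the rest; 2 of the 2^4 = 16 assignments to the other variables satisfy what remains.
With a = false, by the same count on the reduced clause set, 3 assignments work.
(One model: a=F, b=F, c=F, d=F, e=F.)
Total: 2 + 3 = 5.

5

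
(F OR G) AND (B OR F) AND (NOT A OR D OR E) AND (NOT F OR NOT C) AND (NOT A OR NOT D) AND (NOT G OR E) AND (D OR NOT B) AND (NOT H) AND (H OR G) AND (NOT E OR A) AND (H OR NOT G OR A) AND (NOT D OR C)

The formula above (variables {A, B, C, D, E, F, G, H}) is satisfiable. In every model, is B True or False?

Suppose B = true.
Unit clause (D) forces D = true.
Unit clause (NOT A) forces A = false.
Unit clause (NOT H) forces H = false.
Unit clause (G) forces G = true.
Now (NOT G) is unsatisfied and unit — conflict.
So every satisfying assignment has B = False.

False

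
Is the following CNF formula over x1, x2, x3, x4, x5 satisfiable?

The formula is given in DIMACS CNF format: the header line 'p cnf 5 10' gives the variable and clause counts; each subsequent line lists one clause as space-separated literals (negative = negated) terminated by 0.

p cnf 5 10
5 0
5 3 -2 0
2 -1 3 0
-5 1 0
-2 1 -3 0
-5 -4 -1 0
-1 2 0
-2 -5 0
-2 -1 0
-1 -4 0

(x5) alone gives x5 = True.
(x1) alone gives x1 = True.
(¬x4) alone gives x4 = False.
(x2) alone gives x2 = True.
But (¬x2) is also a unit clause — contradiction.
No assignment satisfies every clause.

No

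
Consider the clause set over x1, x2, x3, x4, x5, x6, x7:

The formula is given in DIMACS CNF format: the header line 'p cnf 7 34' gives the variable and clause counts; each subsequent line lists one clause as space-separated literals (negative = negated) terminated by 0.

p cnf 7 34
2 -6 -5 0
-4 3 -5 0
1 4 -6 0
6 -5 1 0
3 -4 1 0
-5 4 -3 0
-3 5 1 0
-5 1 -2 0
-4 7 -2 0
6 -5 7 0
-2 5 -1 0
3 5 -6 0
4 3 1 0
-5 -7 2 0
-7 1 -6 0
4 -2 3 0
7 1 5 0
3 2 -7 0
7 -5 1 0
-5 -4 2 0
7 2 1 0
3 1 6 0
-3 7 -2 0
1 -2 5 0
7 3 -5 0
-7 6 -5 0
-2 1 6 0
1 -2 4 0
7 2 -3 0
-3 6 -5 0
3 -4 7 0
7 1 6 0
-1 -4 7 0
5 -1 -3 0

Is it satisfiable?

Try x2 = False.
Try x6 = False.
Try x5 = False.
Try x3 = False.
Unit clause (¬x7) forces x7 = False.
Unit clause (x1) forces x1 = True.
Unit clause (¬x4) forces x4 = False.
This assignment satisfies each clause.
A satisfying assignment: x1: True; x2: False; x3: False; x4: False; x5: False; x6: False; x7: False.

Yes, satisfiable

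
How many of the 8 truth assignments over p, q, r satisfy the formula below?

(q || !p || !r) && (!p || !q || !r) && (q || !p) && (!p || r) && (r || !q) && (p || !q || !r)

2

There are 2^3 = 8 truth assignments over (p, q, r).
Split on q. With q = true, the clauses containing q are satisfied and !q drops from the rest; 0 of the 2^2 = 4 assignments to the other variables satisfy what remains.
With q = false, by the same count on the reduced clause set, 2 assignments work.
(One model: p=F, q=F, r=F.)
Total: 0 + 2 = 2.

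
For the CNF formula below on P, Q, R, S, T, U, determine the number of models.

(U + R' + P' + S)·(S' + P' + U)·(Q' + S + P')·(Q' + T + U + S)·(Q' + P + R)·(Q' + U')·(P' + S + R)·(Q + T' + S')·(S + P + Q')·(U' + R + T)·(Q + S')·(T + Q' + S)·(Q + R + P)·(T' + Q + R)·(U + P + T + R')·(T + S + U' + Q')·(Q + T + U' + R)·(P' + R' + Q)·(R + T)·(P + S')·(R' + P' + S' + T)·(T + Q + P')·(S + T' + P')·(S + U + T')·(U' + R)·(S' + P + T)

There are 2^6 = 64 truth assignments over (P, Q, R, S, T, U).
Split on T. With T = 1, the clauses containing T are satisfied and T' drops from the rest; 1 of the 2^5 = 32 assignments to the other variables satisfy what remains.
With T = 0, by the same count on the reduced clause set, 1 assignment works.
Total: 1 + 1 = 2.

2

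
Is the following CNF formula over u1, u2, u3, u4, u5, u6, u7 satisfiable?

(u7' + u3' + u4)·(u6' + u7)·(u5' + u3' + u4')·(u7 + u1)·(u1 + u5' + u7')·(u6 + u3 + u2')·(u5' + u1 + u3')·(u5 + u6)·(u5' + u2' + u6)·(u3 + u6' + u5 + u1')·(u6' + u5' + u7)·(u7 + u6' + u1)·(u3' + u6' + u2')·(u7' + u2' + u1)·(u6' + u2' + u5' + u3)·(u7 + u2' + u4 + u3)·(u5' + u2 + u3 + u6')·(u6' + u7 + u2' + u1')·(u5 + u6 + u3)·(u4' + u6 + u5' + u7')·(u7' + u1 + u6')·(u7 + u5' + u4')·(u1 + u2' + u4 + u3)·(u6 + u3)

Satisfiable

Try u6 = 0.
From the singleton clause (u5), u5 = 1.
From the singleton clause (u2'), u2 = 0.
From the singleton clause (u3), u3 = 1.
From the singleton clause (u4'), u4 = 0.
From the singleton clause (u7'), u7 = 0.
From the singleton clause (u1), u1 = 1.
Every clause now holds.
A satisfying assignment: u1: 1, u2: 0, u3: 1, u4: 0, u5: 1, u6: 0, u7: 0.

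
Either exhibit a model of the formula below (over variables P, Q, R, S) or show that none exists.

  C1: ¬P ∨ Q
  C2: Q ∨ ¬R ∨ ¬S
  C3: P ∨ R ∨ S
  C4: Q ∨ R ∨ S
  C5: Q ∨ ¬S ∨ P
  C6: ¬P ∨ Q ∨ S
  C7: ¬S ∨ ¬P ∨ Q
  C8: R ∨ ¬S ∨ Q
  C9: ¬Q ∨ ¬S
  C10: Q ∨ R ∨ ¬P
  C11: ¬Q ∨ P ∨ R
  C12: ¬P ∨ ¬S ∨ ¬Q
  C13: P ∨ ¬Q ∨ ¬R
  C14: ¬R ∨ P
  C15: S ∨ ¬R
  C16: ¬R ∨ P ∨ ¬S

P: True,  Q: True,  R: False,  S: False

Branch on P: set P = True.
Unit clause (Q) forces Q = True.
Unit clause (¬S) forces S = False.
Unit clause (¬R) forces R = False.
All clauses are satisfied.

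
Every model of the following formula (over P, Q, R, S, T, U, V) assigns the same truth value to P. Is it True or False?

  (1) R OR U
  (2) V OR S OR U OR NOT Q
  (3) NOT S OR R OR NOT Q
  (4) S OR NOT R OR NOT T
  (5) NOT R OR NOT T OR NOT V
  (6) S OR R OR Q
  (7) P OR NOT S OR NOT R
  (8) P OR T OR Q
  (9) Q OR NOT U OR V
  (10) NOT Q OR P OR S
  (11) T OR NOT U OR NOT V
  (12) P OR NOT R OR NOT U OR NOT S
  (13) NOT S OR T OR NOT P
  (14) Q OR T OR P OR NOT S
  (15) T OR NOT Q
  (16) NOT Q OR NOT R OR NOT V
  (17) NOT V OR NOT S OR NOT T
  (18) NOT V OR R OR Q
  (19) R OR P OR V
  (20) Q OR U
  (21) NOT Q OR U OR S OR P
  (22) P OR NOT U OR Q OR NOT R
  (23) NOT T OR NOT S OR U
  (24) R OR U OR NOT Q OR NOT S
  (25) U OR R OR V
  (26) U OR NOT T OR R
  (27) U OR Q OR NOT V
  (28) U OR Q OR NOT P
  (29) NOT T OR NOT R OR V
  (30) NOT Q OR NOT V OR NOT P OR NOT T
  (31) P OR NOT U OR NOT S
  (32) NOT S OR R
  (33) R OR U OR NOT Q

Suppose P = false.
Suppose R = true.
From the singleton clause (NOT S), S = false.
From the singleton clause (NOT T), T = false.
From the singleton clause (Q), Q = true.
That conflicts with the unit clause (NOT Q).
So R must be the other value — set R = false.
From the singleton clause (U), U = true.
From the singleton clause (V), V = true.
From the singleton clause (T), T = true.
From the singleton clause (NOT S), S = false.
From the singleton clause (Q), Q = true.
That conflicts with the unit clause (NOT Q).
Both values of R lead to a conflict.
So every satisfying assignment has P = True.

True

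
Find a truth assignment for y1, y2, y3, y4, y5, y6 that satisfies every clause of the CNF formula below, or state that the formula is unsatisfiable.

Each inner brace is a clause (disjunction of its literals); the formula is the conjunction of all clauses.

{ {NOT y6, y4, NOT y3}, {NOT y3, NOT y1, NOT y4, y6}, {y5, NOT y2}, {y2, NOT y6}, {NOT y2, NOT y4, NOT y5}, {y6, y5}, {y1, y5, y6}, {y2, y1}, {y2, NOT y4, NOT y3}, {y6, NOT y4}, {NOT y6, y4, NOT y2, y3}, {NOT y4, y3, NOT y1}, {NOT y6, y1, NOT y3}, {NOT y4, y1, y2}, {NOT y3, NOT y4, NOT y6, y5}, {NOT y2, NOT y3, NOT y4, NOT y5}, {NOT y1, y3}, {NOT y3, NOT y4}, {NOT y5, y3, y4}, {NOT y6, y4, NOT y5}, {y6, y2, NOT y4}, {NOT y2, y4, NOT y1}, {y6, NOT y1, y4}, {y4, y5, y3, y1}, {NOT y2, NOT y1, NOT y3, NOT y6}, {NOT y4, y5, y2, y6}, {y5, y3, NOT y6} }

Suppose y5 = true.
Suppose y2 = true.
The clause (NOT y4) is unit, so y4 = false.
The clause (y3) is unit, so y3 = true.
The clause (NOT y6) is unit, so y6 = false.
The clause (NOT y1) is unit, so y1 = false.
Every clause now holds.

y1: false, y2: true, y3: true, y4: false, y5: true, y6: false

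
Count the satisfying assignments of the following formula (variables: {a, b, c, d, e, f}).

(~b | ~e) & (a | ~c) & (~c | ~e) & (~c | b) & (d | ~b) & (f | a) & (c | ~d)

8

There are 2^6 = 64 truth assignments over (a, b, c, d, e, f).
Split on d. With d = 1, the clauses containing d are satisfied and ~d drops from the rest; 2 of the 2^5 = 32 assignments to the other variables satisfy what remains.
With d = 0, by the same count on the reduced clause set, 6 assignments work.
Total: 2 + 6 = 8.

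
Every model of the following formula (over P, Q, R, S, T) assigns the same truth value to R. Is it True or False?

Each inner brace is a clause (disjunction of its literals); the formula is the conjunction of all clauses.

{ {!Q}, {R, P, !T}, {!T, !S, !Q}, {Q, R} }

True

Suppose R = false.
The clause (!Q) is unit, so Q = false.
That conflicts with the unit clause (Q).
So every satisfying assignment has R = True.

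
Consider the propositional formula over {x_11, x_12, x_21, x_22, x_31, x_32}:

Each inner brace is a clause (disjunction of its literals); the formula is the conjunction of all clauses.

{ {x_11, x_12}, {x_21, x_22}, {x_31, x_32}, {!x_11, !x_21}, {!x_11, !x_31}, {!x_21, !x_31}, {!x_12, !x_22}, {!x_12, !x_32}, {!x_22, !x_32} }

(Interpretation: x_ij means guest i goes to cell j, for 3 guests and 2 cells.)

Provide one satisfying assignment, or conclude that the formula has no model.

UNSATISFIABLE

Branch on x_11: set x_11 = true.
From the singleton clause (!x_21), x_21 = false.
From the singleton clause (x_22), x_22 = true.
From the singleton clause (!x_31), x_31 = false.
From the singleton clause (x_32), x_32 = true.
But (!x_32) is also a unit clause — contradiction.
Backtrack on x_11: now try x_11 = false.
From the singleton clause (x_12), x_12 = true.
From the singleton clause (!x_22), x_22 = false.
From the singleton clause (x_21), x_21 = true.
From the singleton clause (!x_31), x_31 = false.
From the singleton clause (x_32), x_32 = true.
But (!x_32) is also a unit clause — contradiction.
Both values of x_11 lead to a conflict.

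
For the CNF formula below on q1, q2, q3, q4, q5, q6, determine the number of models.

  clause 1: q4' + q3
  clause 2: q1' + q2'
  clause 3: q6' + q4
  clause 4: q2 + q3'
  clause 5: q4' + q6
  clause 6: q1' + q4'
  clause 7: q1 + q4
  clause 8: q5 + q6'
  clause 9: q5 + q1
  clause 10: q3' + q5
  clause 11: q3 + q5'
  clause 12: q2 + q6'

2

There are 2^6 = 64 truth assignments over (q1, q2, q3, q4, q5, q6).
Split on q6. With q6 = 1, the clauses containing q6 are satisfied and q6' drops from the rest; 1 of the 2^5 = 32 assignments to the other variables satisfy what remains.
With q6 = 0, by the same count on the reduced clause set, 1 assignment works.
Total: 1 + 1 = 2.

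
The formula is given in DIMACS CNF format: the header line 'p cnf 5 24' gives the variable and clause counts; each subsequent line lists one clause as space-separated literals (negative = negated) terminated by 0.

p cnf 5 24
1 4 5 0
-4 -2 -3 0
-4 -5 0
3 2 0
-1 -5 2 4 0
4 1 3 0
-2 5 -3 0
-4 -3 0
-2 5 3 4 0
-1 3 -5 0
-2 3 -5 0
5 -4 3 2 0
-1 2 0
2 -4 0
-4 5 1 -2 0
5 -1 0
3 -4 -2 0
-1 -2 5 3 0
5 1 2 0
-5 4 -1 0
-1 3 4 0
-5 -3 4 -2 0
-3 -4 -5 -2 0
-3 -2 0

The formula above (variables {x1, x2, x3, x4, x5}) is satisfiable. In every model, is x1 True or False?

Suppose x1 = True.
(x2) alone gives x2 = True.
(x5) alone gives x5 = True.
(¬x4) alone gives x4 = False.
Now (x4) is unsatisfied and unit — conflict.
So every satisfying assignment has x1 = False.

False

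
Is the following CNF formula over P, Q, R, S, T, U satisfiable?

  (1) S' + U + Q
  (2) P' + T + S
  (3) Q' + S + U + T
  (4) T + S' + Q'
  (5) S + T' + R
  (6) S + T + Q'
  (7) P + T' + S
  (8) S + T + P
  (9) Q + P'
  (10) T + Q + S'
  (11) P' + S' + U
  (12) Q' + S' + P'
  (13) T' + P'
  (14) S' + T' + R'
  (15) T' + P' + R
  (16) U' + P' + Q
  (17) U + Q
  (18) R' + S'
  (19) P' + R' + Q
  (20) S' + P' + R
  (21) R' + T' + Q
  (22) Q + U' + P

Branch on Q: set Q = 1.
Branch on T: set T = 1.
Unit clause (P') forces P = 0.
Unit clause (S) forces S = 1.
Unit clause (R') forces R = 0.
Every clause is now satisfied; U is unconstrained.
A satisfying assignment: P=0,  Q=1,  R=0,  S=1,  T=1,  U=1.

Satisfiable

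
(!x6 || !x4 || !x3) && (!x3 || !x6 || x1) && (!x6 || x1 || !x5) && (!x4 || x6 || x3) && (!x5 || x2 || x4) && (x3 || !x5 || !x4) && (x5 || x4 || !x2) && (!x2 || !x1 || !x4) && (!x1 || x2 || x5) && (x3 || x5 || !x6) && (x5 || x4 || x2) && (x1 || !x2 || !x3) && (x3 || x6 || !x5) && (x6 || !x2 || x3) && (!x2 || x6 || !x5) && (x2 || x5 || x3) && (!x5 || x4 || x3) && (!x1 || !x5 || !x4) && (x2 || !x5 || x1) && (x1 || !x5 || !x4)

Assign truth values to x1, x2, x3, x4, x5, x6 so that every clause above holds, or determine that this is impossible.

Suppose x6 = true.
Suppose x4 = false.
Suppose x3 = true.
From the singleton clause (x1), x1 = true.
Suppose x5 = true.
From the singleton clause (x2), x2 = true.
Every clause now holds.

x1 ↦ true, x2 ↦ true, x3 ↦ true, x4 ↦ false, x5 ↦ true, x6 ↦ true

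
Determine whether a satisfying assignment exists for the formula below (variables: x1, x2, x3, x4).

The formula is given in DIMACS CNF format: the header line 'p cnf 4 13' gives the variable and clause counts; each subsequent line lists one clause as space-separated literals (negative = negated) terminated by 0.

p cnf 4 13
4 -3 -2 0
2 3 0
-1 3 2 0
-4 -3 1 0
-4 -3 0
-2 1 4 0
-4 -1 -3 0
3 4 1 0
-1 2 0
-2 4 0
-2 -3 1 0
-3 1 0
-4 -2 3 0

No

Case x2 = True:
Unit clause (x4) forces x4 = True.
Unit clause (¬x3) forces x3 = False.
But (x3) is also a unit clause — contradiction.
Undo x2 and try x2 = False.
Unit clause (x3) forces x3 = True.
Unit clause (¬x4) forces x4 = False.
Unit clause (¬x1) forces x1 = False.
But (x1) is also a unit clause — contradiction.
Both values of x2 lead to a conflict.
No assignment satisfies every clause.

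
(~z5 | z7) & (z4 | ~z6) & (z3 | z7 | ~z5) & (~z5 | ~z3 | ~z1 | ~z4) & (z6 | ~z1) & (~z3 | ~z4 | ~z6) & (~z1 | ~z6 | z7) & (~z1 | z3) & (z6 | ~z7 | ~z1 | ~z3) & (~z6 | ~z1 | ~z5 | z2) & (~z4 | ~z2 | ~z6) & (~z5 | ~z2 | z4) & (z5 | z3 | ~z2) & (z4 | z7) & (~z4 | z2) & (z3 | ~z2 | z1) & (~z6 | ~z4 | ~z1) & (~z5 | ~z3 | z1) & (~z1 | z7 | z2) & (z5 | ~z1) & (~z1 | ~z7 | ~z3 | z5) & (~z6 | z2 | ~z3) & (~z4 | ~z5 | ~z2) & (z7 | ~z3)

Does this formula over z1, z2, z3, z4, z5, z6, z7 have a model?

Satisfiable

Suppose z5 = 1.
The clause (z7) is unit, so z7 = 1.
Suppose z4 = 0.
The clause (~z6) is unit, so z6 = 0.
The clause (~z1) is unit, so z1 = 0.
The clause (~z2) is unit, so z2 = 0.
The clause (~z3) is unit, so z3 = 0.
Every clause now holds.
A satisfying assignment: z1: 0,  z2: 0,  z3: 0,  z4: 0,  z5: 1,  z6: 0,  z7: 1.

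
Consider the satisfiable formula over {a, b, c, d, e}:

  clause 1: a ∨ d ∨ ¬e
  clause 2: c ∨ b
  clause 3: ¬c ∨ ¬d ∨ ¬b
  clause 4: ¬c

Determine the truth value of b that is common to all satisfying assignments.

True

Suppose b = False.
(c) alone gives c = True.
Now (¬c) is unsatisfied and unit — conflict.
So every satisfying assignment has b = True.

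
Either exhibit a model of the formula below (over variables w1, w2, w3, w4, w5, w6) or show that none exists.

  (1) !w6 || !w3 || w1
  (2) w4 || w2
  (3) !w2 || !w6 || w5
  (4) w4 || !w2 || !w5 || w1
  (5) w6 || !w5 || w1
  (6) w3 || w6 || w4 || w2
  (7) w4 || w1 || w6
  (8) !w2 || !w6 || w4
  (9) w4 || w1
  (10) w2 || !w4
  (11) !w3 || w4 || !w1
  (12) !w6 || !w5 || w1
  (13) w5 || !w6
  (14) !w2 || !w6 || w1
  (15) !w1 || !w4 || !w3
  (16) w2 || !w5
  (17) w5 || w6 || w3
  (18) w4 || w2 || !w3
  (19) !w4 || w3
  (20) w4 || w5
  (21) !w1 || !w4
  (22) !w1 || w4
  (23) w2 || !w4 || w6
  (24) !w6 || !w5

w1=false, w2=true, w3=true, w4=true, w5=false, w6=false

Branch on w4: set w4 = true.
(w2) alone gives w2 = true.
(w3) alone gives w3 = true.
(!w1) alone gives w1 = false.
(!w6) alone gives w6 = false.
(!w5) alone gives w5 = false.
Every clause now holds.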